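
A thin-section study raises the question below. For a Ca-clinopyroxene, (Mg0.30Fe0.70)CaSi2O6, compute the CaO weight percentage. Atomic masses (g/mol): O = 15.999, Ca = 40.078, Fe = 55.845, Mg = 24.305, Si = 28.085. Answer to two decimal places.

Molar mass of (Mg0.30Fe0.70)CaSi2O6 = 0.30×24.305 + 0.70×55.845 + 1×40.078 + 2×28.085 + 6×15.999 = 238.625 g/mol.
Each formula unit contains 1 Ca, equivalent to 1/1 = 1.0000 mol CaO.
M(CaO) = 1×40.078 + 1×15.999 = 56.077 g/mol.
Mass of CaO per formula unit = 1.0000 × 56.077 = 56.077 g.
CaO wt% = 56.077 / 238.625 × 100 = 23.50%.

23.50 wt%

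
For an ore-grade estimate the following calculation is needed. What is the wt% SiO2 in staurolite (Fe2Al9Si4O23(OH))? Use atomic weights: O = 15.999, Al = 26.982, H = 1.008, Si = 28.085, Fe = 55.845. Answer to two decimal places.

28.21 wt%

M(Fe2Al9Si4O23(OH)) = 851.852 g/mol; M(SiO2) = 60.083 g/mol.
Moles SiO2 per formula unit = 4 Si ÷ 1 = 4.0000.
SiO2 fraction = (4.0000 × 60.083) / 851.852 = 240.332/851.852 = 0.2821.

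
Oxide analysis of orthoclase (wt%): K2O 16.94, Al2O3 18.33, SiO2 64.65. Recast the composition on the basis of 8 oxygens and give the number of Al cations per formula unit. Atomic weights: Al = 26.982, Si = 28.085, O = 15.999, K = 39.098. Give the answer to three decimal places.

16.94 wt% K2O ÷ 94.195 g/mol = 0.17984 mol, giving 0.35968 K and 0.17984 O.
18.33 wt% Al2O3 ÷ 101.961 g/mol = 0.17977 mol, giving 0.35954 Al and 0.53931 O.
64.65 wt% SiO2 ÷ 60.083 g/mol = 1.07601 mol, giving 1.07601 Si and 2.15202 O.
Oxygen sums to 2.87117; scaling by 8/2.87117 = 2.78632 puts the formula on 8 O.
Al: 0.35954 × 2.78632 = 1.002 atoms per formula unit.

1.002 Al apfu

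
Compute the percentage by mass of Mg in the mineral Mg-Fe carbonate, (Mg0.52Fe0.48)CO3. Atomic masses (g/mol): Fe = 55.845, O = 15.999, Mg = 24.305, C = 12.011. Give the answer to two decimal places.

Formula mass = 0.52·24.305 + 0.48·55.845 + 1·12.011 + 3·15.999 = 99.452 g/mol, of which 12.639 g is Mg.
So Mg makes up 12.639/99.452 = 0.1271 of the mass, i.e. 12.71%.

12.71 mass %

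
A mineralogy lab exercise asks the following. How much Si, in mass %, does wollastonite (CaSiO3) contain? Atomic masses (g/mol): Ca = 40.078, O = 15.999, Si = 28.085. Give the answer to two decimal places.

M(CaSiO3) = 116.160 g/mol.
Si contributes 1 × 28.085 = 28.085 g per mole.
28.085/116.160 = 0.2418 → 24.18%.

24.18 mass %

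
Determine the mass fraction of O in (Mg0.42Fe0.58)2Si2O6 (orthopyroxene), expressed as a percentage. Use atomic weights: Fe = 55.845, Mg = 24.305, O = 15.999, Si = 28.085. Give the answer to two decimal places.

40.44 wt%

M((Mg0.42Fe0.58)2Si2O6) = 237.360 g/mol.
O contributes 6 × 15.999 = 95.994 g per mole.
95.994/237.360 = 0.4044 → 40.44%.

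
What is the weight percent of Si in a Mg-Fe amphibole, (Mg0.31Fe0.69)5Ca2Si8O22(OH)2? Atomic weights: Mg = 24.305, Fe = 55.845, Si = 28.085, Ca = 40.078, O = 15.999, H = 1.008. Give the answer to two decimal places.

24.39 mass %

Molar mass of (Mg0.31Fe0.69)5Ca2Si8O22(OH)2: 1.55*24.305 + 3.45*55.845 + 2*40.078 + 8*28.085 + 24*15.999 + 2*1.008 = 921.166 g/mol.
Mass of Si per formula unit: 8 × 28.085 = 224.680 g.
Weight fraction Si = 224.680 / 921.166 = 0.2439.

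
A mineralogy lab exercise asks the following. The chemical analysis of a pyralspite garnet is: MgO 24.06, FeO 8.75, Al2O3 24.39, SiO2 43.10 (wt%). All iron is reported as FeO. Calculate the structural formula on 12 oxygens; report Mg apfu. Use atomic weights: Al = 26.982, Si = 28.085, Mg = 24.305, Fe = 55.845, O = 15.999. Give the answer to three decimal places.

MgO: 24.06/40.304 = 0.59696 mol → 0.59696 mol Mg, 0.59696 mol O.
FeO: 8.75/71.844 = 0.12179 mol → 0.12179 mol Fe, 0.12179 mol O.
Al2O3: 24.39/101.961 = 0.23921 mol → 0.47842 mol Al, 0.71763 mol O.
SiO2: 43.10/60.083 = 0.71734 mol → 0.71734 mol Si, 1.43468 mol O.
Total oxygen = 2.87106 mol. Normalization factor = 12/2.87106 = 4.17964.
Mg per 12 O = 0.59696 × 4.17964 = 2.495.

2.495 Mg apfu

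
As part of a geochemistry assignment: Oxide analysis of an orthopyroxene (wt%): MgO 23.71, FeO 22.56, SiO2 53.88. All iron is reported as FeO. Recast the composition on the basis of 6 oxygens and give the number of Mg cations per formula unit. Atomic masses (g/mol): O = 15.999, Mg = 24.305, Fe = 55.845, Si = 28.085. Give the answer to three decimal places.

23.71 wt% MgO ÷ 40.304 g/mol = 0.58828 mol, giving 0.58828 Mg and 0.58828 O.
22.56 wt% FeO ÷ 71.844 g/mol = 0.31401 mol, giving 0.31401 Fe and 0.31401 O.
53.88 wt% SiO2 ÷ 60.083 g/mol = 0.89676 mol, giving 0.89676 Si and 1.79352 O.
Oxygen sums to 2.69581; scaling by 6/2.69581 = 2.22568 puts the formula on 6 O.
Mg: 0.58828 × 2.22568 = 1.309 atoms per formula unit.

1.309 Mg apfu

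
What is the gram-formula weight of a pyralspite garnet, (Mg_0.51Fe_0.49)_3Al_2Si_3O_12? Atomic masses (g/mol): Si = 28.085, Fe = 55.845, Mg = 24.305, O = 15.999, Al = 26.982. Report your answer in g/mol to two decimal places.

449.49 g/mol

The formula mass is the sum 1.53(24.305) + 1.47(55.845) + 2(26.982) + 3(28.085) + 12(15.999).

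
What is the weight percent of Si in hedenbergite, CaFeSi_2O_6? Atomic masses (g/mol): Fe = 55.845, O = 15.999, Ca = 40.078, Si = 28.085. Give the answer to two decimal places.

22.64 weight percent

M(CaFeSi_2O_6) = 248.087 g/mol.
Si contributes 2 × 28.085 = 56.170 g per mole.
56.170/248.087 = 0.2264 → 22.64%.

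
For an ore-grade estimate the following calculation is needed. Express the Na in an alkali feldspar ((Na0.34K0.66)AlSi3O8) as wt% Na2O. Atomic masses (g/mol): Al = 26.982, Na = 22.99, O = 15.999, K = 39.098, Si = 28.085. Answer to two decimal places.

3.86 wt%

Molar mass of (Na0.34K0.66)AlSi3O8 = 0.34·22.99 + 0.66·39.098 + 1·26.982 + 3·28.085 + 8·15.999 = 272.850 g/mol.
Each formula unit contains 0.34 Na, equivalent to 0.34/2 = 0.1700 mol Na2O.
M(Na2O) = 2×22.99 + 1×15.999 = 61.979 g/mol.
Mass of Na2O per formula unit = 0.1700 × 61.979 = 10.536 g.
Na2O wt% = 10.536 / 272.850 × 100 = 3.86%.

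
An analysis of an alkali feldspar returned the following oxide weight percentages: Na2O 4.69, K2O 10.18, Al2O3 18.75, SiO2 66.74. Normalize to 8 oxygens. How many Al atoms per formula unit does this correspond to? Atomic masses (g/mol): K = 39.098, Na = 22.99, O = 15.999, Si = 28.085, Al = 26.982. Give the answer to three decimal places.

4.69 wt% Na2O ÷ 61.979 g/mol = 0.07567 mol, giving 0.15134 Na and 0.07567 O.
10.18 wt% K2O ÷ 94.195 g/mol = 0.10807 mol, giving 0.21614 K and 0.10807 O.
18.75 wt% Al2O3 ÷ 101.961 g/mol = 0.18389 mol, giving 0.36778 Al and 0.55167 O.
66.74 wt% SiO2 ÷ 60.083 g/mol = 1.11080 mol, giving 1.11080 Si and 2.22160 O.
Oxygen sums to 2.95701; scaling by 8/2.95701 = 2.70544 puts the formula on 8 O.
Al: 0.36778 × 2.70544 = 0.995 atoms per formula unit.

0.995 Al apfu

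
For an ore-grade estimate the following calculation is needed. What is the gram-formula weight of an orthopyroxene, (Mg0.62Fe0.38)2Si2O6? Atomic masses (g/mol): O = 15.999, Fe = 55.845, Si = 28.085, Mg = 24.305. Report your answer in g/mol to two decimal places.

M = 1.24·24.305 + 0.76·55.845 + 2·28.085 + 6·15.999

224.74 g/mol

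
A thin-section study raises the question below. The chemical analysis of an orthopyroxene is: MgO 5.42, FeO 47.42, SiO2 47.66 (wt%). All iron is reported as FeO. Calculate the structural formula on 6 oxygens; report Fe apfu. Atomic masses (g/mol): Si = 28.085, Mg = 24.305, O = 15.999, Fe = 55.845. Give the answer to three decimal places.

1.663 Fe apfu

MgO: 5.42/40.304 = 0.13448 mol → 0.13448 mol Mg, 0.13448 mol O.
FeO: 47.42/71.844 = 0.66004 mol → 0.66004 mol Fe, 0.66004 mol O.
SiO2: 47.66/60.083 = 0.79324 mol → 0.79324 mol Si, 1.58648 mol O.
Total oxygen = 2.38100 mol. Normalization factor = 6/2.38100 = 2.51995.
Fe per 6 O = 0.66004 × 2.51995 = 1.663.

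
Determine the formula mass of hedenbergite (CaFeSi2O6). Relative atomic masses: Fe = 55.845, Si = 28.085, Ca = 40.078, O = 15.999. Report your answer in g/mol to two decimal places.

248.09 g/mol

The formula mass is the sum 1·40.078 + 1·55.845 + 2·28.085 + 6·15.999.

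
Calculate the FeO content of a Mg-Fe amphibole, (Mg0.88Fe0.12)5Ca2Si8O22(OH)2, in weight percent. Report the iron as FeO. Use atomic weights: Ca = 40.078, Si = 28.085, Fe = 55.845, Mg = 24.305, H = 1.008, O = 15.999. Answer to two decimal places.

M((Mg0.88Fe0.12)5Ca2Si8O22(OH)2) = 831.277 g/mol; M(FeO) = 71.844 g/mol.
Moles FeO per formula unit = 0.60 Fe ÷ 1 = 0.6000.
FeO fraction = (0.6000 × 71.844) / 831.277 = 43.106/831.277 = 0.0519.

5.19 wt%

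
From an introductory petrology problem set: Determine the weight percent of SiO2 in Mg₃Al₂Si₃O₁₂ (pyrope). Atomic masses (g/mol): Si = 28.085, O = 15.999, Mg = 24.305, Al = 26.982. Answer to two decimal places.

44.71 wt%

Molar mass of Mg₃Al₂Si₃O₁₂ = 3×24.305 + 2×26.982 + 3×28.085 + 12×15.999 = 403.122 g/mol.
Each formula unit contains 3 Si, equivalent to 3/1 = 3.0000 mol SiO2.
M(SiO2) = 1×28.085 + 2×15.999 = 60.083 g/mol.
Mass of SiO2 per formula unit = 3.0000 × 60.083 = 180.249 g.
SiO2 wt% = 180.249 / 403.122 × 100 = 44.71%.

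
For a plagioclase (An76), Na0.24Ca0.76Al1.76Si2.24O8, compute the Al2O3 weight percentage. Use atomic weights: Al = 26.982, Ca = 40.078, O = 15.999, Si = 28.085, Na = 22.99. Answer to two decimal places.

Formula mass = 274.368 g/mol.
1.76 Al → 0.8800 mol Al2O3 per formula unit; M(Al2O3) = 101.961, so Al2O3 mass = 89.726 g.
89.726/274.368 × 100 = 32.70 wt%.

32.70 wt%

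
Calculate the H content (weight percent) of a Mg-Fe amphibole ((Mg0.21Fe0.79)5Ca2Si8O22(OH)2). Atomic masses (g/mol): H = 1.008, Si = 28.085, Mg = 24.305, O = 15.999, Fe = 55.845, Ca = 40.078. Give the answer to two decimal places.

Formula mass = 1.05·24.305 + 3.95·55.845 + 2·40.078 + 8·28.085 + 24·15.999 + 2·1.008 = 936.936 g/mol, of which 2.016 g is H.
So H makes up 2.016/936.936 = 0.0022 of the mass, i.e. 0.22%.

0.22 weight percent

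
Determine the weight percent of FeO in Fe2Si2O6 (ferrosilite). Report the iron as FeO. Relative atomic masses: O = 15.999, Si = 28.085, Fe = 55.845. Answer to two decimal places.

54.46 wt%

M(Fe2Si2O6) = 263.854 g/mol; M(FeO) = 71.844 g/mol.
Moles FeO per formula unit = 2 Fe ÷ 1 = 2.0000.
FeO fraction = (2.0000 × 71.844) / 263.854 = 143.688/263.854 = 0.5446.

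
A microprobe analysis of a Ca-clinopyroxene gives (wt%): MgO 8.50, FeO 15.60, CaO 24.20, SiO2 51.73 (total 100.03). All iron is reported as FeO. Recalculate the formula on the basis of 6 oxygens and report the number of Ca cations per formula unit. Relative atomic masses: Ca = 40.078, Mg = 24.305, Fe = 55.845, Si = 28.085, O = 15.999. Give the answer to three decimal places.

MgO (M=40.304): mol = 0.21090; Mg = 0.21090, O = 0.21090.
FeO (M=71.844): mol = 0.21714; Fe = 0.21714, O = 0.21714.
CaO (M=56.077): mol = 0.43155; Ca = 0.43155, O = 0.43155.
SiO2 (M=60.083): mol = 0.86098; Si = 0.86098, O = 1.72196.
ΣO = 2.58155; factor = 6/ΣO = 2.32419.
Ca apfu = 0.43155 × 2.32419 = 1.003.

1.003 Ca apfu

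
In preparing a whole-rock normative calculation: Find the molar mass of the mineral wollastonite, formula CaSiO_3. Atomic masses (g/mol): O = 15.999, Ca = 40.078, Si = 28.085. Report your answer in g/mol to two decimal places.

M = 1×40.078 + 1×28.085 + 3×15.999

116.16 g/mol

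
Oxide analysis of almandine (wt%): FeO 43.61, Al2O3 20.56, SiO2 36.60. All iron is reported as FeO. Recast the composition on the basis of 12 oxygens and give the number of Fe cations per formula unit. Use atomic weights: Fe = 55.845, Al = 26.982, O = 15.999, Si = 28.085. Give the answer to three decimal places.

2.997 Fe apfu

FeO: 43.61/71.844 = 0.60701 mol → 0.60701 mol Fe, 0.60701 mol O.
Al2O3: 20.56/101.961 = 0.20165 mol → 0.40330 mol Al, 0.60495 mol O.
SiO2: 36.60/60.083 = 0.60916 mol → 0.60916 mol Si, 1.21832 mol O.
Total oxygen = 2.43028 mol. Normalization factor = 12/2.43028 = 4.93770.
Fe per 12 O = 0.60701 × 4.93770 = 2.997.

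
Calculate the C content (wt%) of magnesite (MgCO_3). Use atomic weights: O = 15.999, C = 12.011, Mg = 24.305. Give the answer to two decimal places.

M(MgCO_3) = 84.313 g/mol.
C contributes 1 × 12.011 = 12.011 g per mole.
12.011/84.313 = 0.1425 → 14.25%.

14.25 wt%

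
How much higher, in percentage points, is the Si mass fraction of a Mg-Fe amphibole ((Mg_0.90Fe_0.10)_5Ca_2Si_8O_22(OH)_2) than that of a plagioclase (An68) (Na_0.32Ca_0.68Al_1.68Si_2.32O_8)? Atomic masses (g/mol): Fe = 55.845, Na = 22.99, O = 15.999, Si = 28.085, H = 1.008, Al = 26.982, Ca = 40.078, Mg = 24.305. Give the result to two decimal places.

First mineral: 224.680 g Si in 828.123 g formula = 27.13 wt% Si.
Second mineral: 65.157 g Si in 273.089 g formula = 23.86 wt% Si.
27.13% − 23.86% gives a difference of 3.27 percentage points.

3.27 percentage points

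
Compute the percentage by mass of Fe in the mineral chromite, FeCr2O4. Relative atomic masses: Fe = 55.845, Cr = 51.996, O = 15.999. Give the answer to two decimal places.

24.95 wt%

Formula mass = 1·55.845 + 2·51.996 + 4·15.999 = 223.833 g/mol, of which 55.845 g is Fe.
So Fe makes up 55.845/223.833 = 0.2495 of the mass, i.e. 24.95%.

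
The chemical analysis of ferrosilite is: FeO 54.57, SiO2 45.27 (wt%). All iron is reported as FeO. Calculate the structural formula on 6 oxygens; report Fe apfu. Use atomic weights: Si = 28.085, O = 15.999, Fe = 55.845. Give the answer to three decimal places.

2.011 Fe apfu

FeO (M=71.844): mol = 0.75956; Fe = 0.75956, O = 0.75956.
SiO2 (M=60.083): mol = 0.75346; Si = 0.75346, O = 1.50692.
ΣO = 2.26648; factor = 6/ΣO = 2.64728.
Fe apfu = 0.75956 × 2.64728 = 2.011.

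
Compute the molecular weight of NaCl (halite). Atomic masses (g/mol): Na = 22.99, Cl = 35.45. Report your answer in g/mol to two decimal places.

58.44 g/mol

Na: 1 × 22.99 = 22.9900
Cl: 1 × 35.45 = 35.4500
Summing the contributions gives the formula mass.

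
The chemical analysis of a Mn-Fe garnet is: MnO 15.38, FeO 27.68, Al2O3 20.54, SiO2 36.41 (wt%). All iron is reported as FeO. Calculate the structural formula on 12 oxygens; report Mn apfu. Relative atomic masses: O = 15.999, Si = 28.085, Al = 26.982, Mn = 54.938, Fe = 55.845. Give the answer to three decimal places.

MnO: 15.38/70.937 = 0.21681 mol → 0.21681 mol Mn, 0.21681 mol O.
FeO: 27.68/71.844 = 0.38528 mol → 0.38528 mol Fe, 0.38528 mol O.
Al2O3: 20.54/101.961 = 0.20145 mol → 0.40290 mol Al, 0.60435 mol O.
SiO2: 36.41/60.083 = 0.60600 mol → 0.60600 mol Si, 1.21200 mol O.
Total oxygen = 2.41844 mol. Normalization factor = 12/2.41844 = 4.96188.
Mn per 12 O = 0.21681 × 4.96188 = 1.076.

1.076 Mn apfu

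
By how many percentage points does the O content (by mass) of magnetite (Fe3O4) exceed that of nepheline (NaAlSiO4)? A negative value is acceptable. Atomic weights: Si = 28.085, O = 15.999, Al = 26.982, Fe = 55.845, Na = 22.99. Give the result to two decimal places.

-17.41 percentage points

First mineral: 63.996 g O in 231.531 g formula = 27.64 wt% O.
Second mineral: 63.996 g O in 142.053 g formula = 45.05 wt% O.
27.64% − 45.05% gives a difference of -17.41 percentage points.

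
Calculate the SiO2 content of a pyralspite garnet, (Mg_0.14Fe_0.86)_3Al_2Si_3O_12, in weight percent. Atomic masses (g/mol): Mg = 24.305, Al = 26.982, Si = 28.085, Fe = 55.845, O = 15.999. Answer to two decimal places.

37.20 wt%

Formula mass = 484.495 g/mol.
3 Si → 3.0000 mol SiO2 per formula unit; M(SiO2) = 60.083, so SiO2 mass = 180.249 g.
180.249/484.495 × 100 = 37.20 wt%.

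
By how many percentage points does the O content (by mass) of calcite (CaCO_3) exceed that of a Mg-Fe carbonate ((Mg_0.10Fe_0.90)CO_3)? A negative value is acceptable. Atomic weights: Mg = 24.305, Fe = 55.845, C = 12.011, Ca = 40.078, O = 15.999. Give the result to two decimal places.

5.37 percentage points

O in CaCO_3: molar mass 100.086 g/mol; 3×15.999 = 47.997 g → 47.96 wt%.
O in (Mg_0.10Fe_0.90)CO_3: molar mass 112.699 g/mol; 3×15.999 = 47.997 g → 42.59 wt%.
Difference = 47.96 − 42.59 = 5.37 percentage points.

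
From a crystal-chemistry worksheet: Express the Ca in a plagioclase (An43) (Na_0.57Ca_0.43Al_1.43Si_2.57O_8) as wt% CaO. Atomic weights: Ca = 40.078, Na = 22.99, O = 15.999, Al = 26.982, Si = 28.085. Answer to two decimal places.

M(Na_0.57Ca_0.43Al_1.43Si_2.57O_8) = 269.093 g/mol; M(CaO) = 56.077 g/mol.
Moles CaO per formula unit = 0.43 Ca ÷ 1 = 0.4300.
CaO fraction = (0.4300 × 56.077) / 269.093 = 24.113/269.093 = 0.0896.

8.96 wt%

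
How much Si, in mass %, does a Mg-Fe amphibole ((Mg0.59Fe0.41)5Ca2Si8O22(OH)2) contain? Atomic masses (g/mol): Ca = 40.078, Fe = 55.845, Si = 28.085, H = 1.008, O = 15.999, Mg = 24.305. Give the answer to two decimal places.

M((Mg0.59Fe0.41)5Ca2Si8O22(OH)2) = 877.010 g/mol.
Si contributes 8 × 28.085 = 224.680 g per mole.
224.680/877.010 = 0.2562 → 25.62%.

25.62 mass %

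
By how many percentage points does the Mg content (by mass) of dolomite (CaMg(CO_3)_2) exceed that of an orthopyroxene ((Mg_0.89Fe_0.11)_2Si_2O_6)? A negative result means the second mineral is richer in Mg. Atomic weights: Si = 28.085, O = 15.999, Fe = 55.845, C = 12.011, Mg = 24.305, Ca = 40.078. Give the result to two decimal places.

Mg in CaMg(CO_3)_2: molar mass 184.399 g/mol; 1×24.305 = 24.305 g → 13.18 wt%.
Mg in (Mg_0.89Fe_0.11)_2Si_2O_6: molar mass 207.713 g/mol; 1.78×24.305 = 43.263 g → 20.83 wt%.
Difference = 13.18 − 20.83 = -7.65 percentage points.

-7.65 percentage points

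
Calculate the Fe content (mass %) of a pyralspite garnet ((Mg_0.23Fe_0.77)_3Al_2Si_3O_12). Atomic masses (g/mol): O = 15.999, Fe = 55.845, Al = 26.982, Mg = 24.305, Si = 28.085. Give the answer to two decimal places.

27.10 mass %

M((Mg_0.23Fe_0.77)_3Al_2Si_3O_12) = 475.979 g/mol.
Fe contributes 2.31 × 55.845 = 129.002 g per mole.
129.002/475.979 = 0.2710 → 27.10%.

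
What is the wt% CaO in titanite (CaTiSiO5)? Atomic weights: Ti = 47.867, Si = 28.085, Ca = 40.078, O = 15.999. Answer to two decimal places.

Formula mass = 196.025 g/mol.
1 Ca → 1.0000 mol CaO per formula unit; M(CaO) = 56.077, so CaO mass = 56.077 g.
56.077/196.025 × 100 = 28.61 wt%.

28.61 wt%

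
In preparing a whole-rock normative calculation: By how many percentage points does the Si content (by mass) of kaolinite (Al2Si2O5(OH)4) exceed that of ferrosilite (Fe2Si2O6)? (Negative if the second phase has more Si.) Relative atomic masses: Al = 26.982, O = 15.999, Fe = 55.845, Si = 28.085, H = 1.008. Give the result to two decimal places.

First mineral: 56.170 g Si in 258.157 g formula = 21.76 wt% Si.
Second mineral: 56.170 g Si in 263.854 g formula = 21.29 wt% Si.
21.76% − 21.29% gives a difference of 0.47 percentage points.

0.47 percentage points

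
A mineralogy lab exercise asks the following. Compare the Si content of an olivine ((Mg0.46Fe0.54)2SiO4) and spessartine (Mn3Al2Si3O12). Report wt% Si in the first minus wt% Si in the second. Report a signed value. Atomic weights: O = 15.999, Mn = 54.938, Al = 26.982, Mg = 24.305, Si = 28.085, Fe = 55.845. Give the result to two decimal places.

M((Mg0.46Fe0.54)2SiO4) = 174.754 g/mol, so wt% Si = 28.085/174.754 × 100 = 16.07%.
M(Mn3Al2Si3O12) = 495.021 g/mol, so wt% Si = 84.255/495.021 × 100 = 17.02%.
16.07 − 17.02 = -0.95 pp.

-0.95 percentage points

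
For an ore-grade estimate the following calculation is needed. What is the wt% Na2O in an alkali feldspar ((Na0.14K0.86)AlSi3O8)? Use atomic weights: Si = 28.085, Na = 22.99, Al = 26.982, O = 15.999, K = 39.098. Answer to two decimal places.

Formula mass = 276.072 g/mol.
0.14 Na → 0.0700 mol Na2O per formula unit; M(Na2O) = 61.979, so Na2O mass = 4.339 g.
4.339/276.072 × 100 = 1.57 wt%.

1.57 wt%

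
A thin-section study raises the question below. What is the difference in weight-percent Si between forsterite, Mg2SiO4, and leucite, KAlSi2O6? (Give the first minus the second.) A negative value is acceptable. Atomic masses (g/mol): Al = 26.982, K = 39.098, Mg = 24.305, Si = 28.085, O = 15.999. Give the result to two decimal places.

Si in Mg2SiO4: molar mass 140.691 g/mol; 1×28.085 = 28.085 g → 19.96 wt%.
Si in KAlSi2O6: molar mass 218.244 g/mol; 2×28.085 = 56.170 g → 25.74 wt%.
Difference = 19.96 − 25.74 = -5.78 percentage points.

-5.78 percentage points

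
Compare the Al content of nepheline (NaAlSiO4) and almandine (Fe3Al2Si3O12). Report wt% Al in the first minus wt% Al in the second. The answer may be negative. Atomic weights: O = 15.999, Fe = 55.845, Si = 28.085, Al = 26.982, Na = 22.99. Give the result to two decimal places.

M(NaAlSiO4) = 142.053 g/mol, so wt% Al = 26.982/142.053 × 100 = 18.99%.
M(Fe3Al2Si3O12) = 497.742 g/mol, so wt% Al = 53.964/497.742 × 100 = 10.84%.
18.99 − 10.84 = 8.15 pp.

8.15 percentage points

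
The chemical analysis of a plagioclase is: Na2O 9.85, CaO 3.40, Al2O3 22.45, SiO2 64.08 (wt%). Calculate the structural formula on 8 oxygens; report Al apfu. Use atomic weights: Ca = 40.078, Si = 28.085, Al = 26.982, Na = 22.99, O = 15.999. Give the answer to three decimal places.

9.85 wt% Na2O ÷ 61.979 g/mol = 0.15892 mol, giving 0.31784 Na and 0.15892 O.
3.40 wt% CaO ÷ 56.077 g/mol = 0.06063 mol, giving 0.06063 Ca and 0.06063 O.
22.45 wt% Al2O3 ÷ 101.961 g/mol = 0.22018 mol, giving 0.44036 Al and 0.66054 O.
64.08 wt% SiO2 ÷ 60.083 g/mol = 1.06652 mol, giving 1.06652 Si and 2.13304 O.
Oxygen sums to 3.01313; scaling by 8/3.01313 = 2.65505 puts the formula on 8 O.
Al: 0.44036 × 2.65505 = 1.169 atoms per formula unit.

1.169 Al apfu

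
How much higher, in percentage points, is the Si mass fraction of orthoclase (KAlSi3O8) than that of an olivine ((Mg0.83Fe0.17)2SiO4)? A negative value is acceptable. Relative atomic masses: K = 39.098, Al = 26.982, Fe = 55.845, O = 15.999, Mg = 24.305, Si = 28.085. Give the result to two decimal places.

First mineral: 84.255 g Si in 278.327 g formula = 30.27 wt% Si.
Second mineral: 28.085 g Si in 151.415 g formula = 18.55 wt% Si.
30.27% − 18.55% gives a difference of 11.72 percentage points.

11.72 percentage points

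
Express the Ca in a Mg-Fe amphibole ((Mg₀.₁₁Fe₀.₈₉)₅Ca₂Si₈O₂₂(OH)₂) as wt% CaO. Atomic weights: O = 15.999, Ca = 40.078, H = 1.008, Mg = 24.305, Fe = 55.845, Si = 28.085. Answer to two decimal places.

Molar mass of (Mg₀.₁₁Fe₀.₈₉)₅Ca₂Si₈O₂₂(OH)₂ = 0.55*24.305 + 4.45*55.845 + 2*40.078 + 8*28.085 + 24*15.999 + 2*1.008 = 952.706 g/mol.
Each formula unit contains 2 Ca, equivalent to 2/1 = 2.0000 mol CaO.
M(CaO) = 1×40.078 + 1×15.999 = 56.077 g/mol.
Mass of CaO per formula unit = 2.0000 × 56.077 = 112.154 g.
CaO wt% = 112.154 / 952.706 × 100 = 11.77%.

11.77 wt%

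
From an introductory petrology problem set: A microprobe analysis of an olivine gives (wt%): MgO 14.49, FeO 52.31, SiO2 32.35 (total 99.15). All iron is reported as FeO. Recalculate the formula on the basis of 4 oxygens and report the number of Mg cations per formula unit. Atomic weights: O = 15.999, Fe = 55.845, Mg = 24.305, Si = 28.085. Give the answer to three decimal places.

0.664 Mg apfu

14.49 wt% MgO ÷ 40.304 g/mol = 0.35952 mol, giving 0.35952 Mg and 0.35952 O.
52.31 wt% FeO ÷ 71.844 g/mol = 0.72811 mol, giving 0.72811 Fe and 0.72811 O.
32.35 wt% SiO2 ÷ 60.083 g/mol = 0.53842 mol, giving 0.53842 Si and 1.07684 O.
Oxygen sums to 2.16447; scaling by 4/2.16447 = 1.84803 puts the formula on 4 O.
Mg: 0.35952 × 1.84803 = 0.664 atoms per formula unit.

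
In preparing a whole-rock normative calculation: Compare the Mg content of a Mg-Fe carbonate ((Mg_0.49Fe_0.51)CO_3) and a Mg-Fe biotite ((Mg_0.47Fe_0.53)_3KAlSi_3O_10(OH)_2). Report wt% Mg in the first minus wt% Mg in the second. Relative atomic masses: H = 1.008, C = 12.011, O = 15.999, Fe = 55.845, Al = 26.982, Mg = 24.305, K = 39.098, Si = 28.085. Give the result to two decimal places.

M((Mg_0.49Fe_0.51)CO_3) = 100.398 g/mol, so wt% Mg = 11.909/100.398 × 100 = 11.86%.
M((Mg_0.47Fe_0.53)_3KAlSi_3O_10(OH)_2) = 467.403 g/mol, so wt% Mg = 34.270/467.403 × 100 = 7.33%.
11.86 − 7.33 = 4.53 pp.

4.53 percentage points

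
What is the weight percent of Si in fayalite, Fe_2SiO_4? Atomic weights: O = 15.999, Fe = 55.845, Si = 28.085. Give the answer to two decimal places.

Formula mass = 2×55.845 + 1×28.085 + 4×15.999 = 203.771 g/mol, of which 28.085 g is Si.
So Si makes up 28.085/203.771 = 0.1378 of the mass, i.e. 13.78%.

13.78 wt%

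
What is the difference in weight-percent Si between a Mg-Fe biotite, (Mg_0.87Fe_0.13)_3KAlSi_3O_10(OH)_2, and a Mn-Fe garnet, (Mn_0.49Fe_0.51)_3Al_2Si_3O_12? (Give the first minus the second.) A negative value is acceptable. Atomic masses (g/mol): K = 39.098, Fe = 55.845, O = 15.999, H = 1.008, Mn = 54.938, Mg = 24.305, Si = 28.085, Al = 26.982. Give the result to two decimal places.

2.64 percentage points

Si in (Mg_0.87Fe_0.13)_3KAlSi_3O_10(OH)_2: molar mass 429.555 g/mol; 3×28.085 = 84.255 g → 19.61 wt%.
Si in (Mn_0.49Fe_0.51)_3Al_2Si_3O_12: molar mass 496.409 g/mol; 3×28.085 = 84.255 g → 16.97 wt%.
Difference = 19.61 − 16.97 = 2.64 percentage points.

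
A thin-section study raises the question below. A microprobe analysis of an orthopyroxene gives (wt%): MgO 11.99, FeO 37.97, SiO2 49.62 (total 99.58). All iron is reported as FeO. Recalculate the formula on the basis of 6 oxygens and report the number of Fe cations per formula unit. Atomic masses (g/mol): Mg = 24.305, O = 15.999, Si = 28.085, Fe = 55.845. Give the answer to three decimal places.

MgO: 11.99/40.304 = 0.29749 mol → 0.29749 mol Mg, 0.29749 mol O.
FeO: 37.97/71.844 = 0.52851 mol → 0.52851 mol Fe, 0.52851 mol O.
SiO2: 49.62/60.083 = 0.82586 mol → 0.82586 mol Si, 1.65172 mol O.
Total oxygen = 2.47772 mol. Normalization factor = 6/2.47772 = 2.42158.
Fe per 6 O = 0.52851 × 2.42158 = 1.280.

1.280 Fe apfu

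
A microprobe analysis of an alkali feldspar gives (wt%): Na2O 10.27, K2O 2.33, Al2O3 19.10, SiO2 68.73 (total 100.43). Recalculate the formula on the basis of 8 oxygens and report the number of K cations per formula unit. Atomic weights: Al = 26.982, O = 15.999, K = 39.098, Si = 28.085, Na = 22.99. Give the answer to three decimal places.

0.130 K apfu

10.27 wt% Na2O ÷ 61.979 g/mol = 0.16570 mol, giving 0.33140 Na and 0.16570 O.
2.33 wt% K2O ÷ 94.195 g/mol = 0.02474 mol, giving 0.04948 K and 0.02474 O.
19.10 wt% Al2O3 ÷ 101.961 g/mol = 0.18733 mol, giving 0.37466 Al and 0.56199 O.
68.73 wt% SiO2 ÷ 60.083 g/mol = 1.14392 mol, giving 1.14392 Si and 2.28784 O.
Oxygen sums to 3.04027; scaling by 8/3.04027 = 2.63135 puts the formula on 8 O.
K: 0.04948 × 2.63135 = 0.130 atoms per formula unit.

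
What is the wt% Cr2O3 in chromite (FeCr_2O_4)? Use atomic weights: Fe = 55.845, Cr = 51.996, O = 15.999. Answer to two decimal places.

Molar mass of FeCr_2O_4 = 1·55.845 + 2·51.996 + 4·15.999 = 223.833 g/mol.
Each formula unit contains 2 Cr, equivalent to 2/2 = 1.0000 mol Cr2O3.
M(Cr2O3) = 2×51.996 + 3×15.999 = 151.989 g/mol.
Mass of Cr2O3 per formula unit = 1.0000 × 151.989 = 151.989 g.
Cr2O3 wt% = 151.989 / 223.833 × 100 = 67.90%.

67.90 wt%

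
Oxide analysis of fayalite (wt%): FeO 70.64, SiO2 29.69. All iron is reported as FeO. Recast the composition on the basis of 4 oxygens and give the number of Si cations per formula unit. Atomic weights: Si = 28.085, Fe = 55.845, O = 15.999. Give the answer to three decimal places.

70.64 wt% FeO ÷ 71.844 g/mol = 0.98324 mol, giving 0.98324 Fe and 0.98324 O.
29.69 wt% SiO2 ÷ 60.083 g/mol = 0.49415 mol, giving 0.49415 Si and 0.98830 O.
Oxygen sums to 1.97154; scaling by 4/1.97154 = 2.02887 puts the formula on 4 O.
Si: 0.49415 × 2.02887 = 1.003 atoms per formula unit.

1.003 Si apfu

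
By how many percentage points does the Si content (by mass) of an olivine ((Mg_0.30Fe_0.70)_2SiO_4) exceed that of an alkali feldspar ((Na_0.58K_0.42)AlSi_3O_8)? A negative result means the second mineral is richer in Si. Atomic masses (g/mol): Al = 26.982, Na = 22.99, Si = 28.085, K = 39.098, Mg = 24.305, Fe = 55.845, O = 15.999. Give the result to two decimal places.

-16.13 percentage points

First mineral: 28.085 g Si in 184.847 g formula = 15.19 wt% Si.
Second mineral: 84.255 g Si in 268.984 g formula = 31.32 wt% Si.
15.19% − 31.32% gives a difference of -16.13 percentage points.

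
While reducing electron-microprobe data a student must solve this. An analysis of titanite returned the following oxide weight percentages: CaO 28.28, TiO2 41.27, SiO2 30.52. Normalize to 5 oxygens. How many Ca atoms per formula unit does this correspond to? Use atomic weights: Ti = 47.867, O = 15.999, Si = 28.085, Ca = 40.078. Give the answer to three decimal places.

28.28 wt% CaO ÷ 56.077 g/mol = 0.50431 mol, giving 0.50431 Ca and 0.50431 O.
41.27 wt% TiO2 ÷ 79.865 g/mol = 0.51675 mol, giving 0.51675 Ti and 1.03350 O.
30.52 wt% SiO2 ÷ 60.083 g/mol = 0.50796 mol, giving 0.50796 Si and 1.01592 O.
Oxygen sums to 2.55373; scaling by 5/2.55373 = 1.95792 puts the formula on 5 O.
Ca: 0.50431 × 1.95792 = 0.987 atoms per formula unit.

0.987 Ca apfu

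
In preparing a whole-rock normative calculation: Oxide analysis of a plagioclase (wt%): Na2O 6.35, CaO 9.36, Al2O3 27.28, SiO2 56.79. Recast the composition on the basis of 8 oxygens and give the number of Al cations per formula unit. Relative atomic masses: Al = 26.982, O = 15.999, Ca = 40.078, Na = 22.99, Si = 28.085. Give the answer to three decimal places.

Na2O (M=61.979): mol = 0.10245; Na = 0.20490, O = 0.10245.
CaO (M=56.077): mol = 0.16691; Ca = 0.16691, O = 0.16691.
Al2O3 (M=101.961): mol = 0.26755; Al = 0.53510, O = 0.80265.
SiO2 (M=60.083): mol = 0.94519; Si = 0.94519, O = 1.89038.
ΣO = 2.96239; factor = 8/ΣO = 2.70052.
Al apfu = 0.53510 × 2.70052 = 1.445.

1.445 Al apfu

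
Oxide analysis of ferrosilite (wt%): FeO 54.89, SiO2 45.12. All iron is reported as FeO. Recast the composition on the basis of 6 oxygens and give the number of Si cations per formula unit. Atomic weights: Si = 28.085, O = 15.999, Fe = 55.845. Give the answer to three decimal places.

54.89 wt% FeO ÷ 71.844 g/mol = 0.76402 mol, giving 0.76402 Fe and 0.76402 O.
45.12 wt% SiO2 ÷ 60.083 g/mol = 0.75096 mol, giving 0.75096 Si and 1.50192 O.
Oxygen sums to 2.26594; scaling by 6/2.26594 = 2.64791 puts the formula on 6 O.
Si: 0.75096 × 2.64791 = 1.988 atoms per formula unit.

1.988 Si apfu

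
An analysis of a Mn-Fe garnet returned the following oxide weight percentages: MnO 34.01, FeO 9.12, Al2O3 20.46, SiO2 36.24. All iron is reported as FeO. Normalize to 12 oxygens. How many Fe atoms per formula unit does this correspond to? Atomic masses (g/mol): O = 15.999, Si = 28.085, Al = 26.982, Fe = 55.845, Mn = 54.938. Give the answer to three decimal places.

0.631 Fe apfu

34.01 wt% MnO ÷ 70.937 g/mol = 0.47944 mol, giving 0.47944 Mn and 0.47944 O.
9.12 wt% FeO ÷ 71.844 g/mol = 0.12694 mol, giving 0.12694 Fe and 0.12694 O.
20.46 wt% Al2O3 ÷ 101.961 g/mol = 0.20066 mol, giving 0.40132 Al and 0.60198 O.
36.24 wt% SiO2 ÷ 60.083 g/mol = 0.60317 mol, giving 0.60317 Si and 1.20634 O.
Oxygen sums to 2.41470; scaling by 12/2.41470 = 4.96956 puts the formula on 12 O.
Fe: 0.12694 × 4.96956 = 0.631 atoms per formula unit.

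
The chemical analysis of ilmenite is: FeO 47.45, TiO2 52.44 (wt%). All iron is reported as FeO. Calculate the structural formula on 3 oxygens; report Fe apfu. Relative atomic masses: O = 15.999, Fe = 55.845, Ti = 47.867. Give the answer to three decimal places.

FeO: 47.45/71.844 = 0.66046 mol → 0.66046 mol Fe, 0.66046 mol O.
TiO2: 52.44/79.865 = 0.65661 mol → 0.65661 mol Ti, 1.31322 mol O.
Total oxygen = 1.97368 mol. Normalization factor = 3/1.97368 = 1.52000.
Fe per 3 O = 0.66046 × 1.52000 = 1.004.

1.004 Fe apfu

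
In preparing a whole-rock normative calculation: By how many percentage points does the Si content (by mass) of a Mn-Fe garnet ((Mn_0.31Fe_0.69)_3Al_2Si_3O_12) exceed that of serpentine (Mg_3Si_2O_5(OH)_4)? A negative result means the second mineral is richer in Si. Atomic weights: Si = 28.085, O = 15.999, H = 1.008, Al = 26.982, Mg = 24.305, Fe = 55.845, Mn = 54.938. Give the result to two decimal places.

-3.31 percentage points

First mineral: 84.255 g Si in 496.898 g formula = 16.96 wt% Si.
Second mineral: 56.170 g Si in 277.108 g formula = 20.27 wt% Si.
16.96% − 20.27% gives a difference of -3.31 percentage points.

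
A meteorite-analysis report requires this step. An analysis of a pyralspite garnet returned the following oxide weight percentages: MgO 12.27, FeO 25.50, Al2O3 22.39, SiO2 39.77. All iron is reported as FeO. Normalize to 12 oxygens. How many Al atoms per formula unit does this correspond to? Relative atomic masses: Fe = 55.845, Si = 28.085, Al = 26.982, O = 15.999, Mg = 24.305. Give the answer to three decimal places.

MgO: 12.27/40.304 = 0.30444 mol → 0.30444 mol Mg, 0.30444 mol O.
FeO: 25.50/71.844 = 0.35494 mol → 0.35494 mol Fe, 0.35494 mol O.
Al2O3: 22.39/101.961 = 0.21959 mol → 0.43918 mol Al, 0.65877 mol O.
SiO2: 39.77/60.083 = 0.66192 mol → 0.66192 mol Si, 1.32384 mol O.
Total oxygen = 2.64199 mol. Normalization factor = 12/2.64199 = 4.54203.
Al per 12 O = 0.43918 × 4.54203 = 1.995.

1.995 Al apfu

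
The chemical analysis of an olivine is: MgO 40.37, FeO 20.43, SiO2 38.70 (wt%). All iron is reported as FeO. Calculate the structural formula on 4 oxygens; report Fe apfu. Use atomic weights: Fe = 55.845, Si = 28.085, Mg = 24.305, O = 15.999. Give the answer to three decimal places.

0.442 Fe apfu

MgO: 40.37/40.304 = 1.00164 mol → 1.00164 mol Mg, 1.00164 mol O.
FeO: 20.43/71.844 = 0.28437 mol → 0.28437 mol Fe, 0.28437 mol O.
SiO2: 38.70/60.083 = 0.64411 mol → 0.64411 mol Si, 1.28822 mol O.
Total oxygen = 2.57423 mol. Normalization factor = 4/2.57423 = 1.55386.
Fe per 4 O = 0.28437 × 1.55386 = 0.442.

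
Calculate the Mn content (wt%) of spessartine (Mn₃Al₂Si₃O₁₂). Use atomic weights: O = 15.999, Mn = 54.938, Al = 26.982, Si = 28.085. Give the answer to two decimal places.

M(Mn₃Al₂Si₃O₁₂) = 495.021 g/mol.
Mn contributes 3 × 54.938 = 164.814 g per mole.
164.814/495.021 = 0.3329 → 33.29%.

33.29 wt%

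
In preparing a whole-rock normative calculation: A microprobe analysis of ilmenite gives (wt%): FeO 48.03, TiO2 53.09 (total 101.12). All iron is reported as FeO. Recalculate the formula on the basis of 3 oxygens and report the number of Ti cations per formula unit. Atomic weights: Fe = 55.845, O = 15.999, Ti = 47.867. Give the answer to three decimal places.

0.998 Ti apfu

48.03 wt% FeO ÷ 71.844 g/mol = 0.66853 mol, giving 0.66853 Fe and 0.66853 O.
53.09 wt% TiO2 ÷ 79.865 g/mol = 0.66475 mol, giving 0.66475 Ti and 1.32950 O.
Oxygen sums to 1.99803; scaling by 3/1.99803 = 1.50148 puts the formula on 3 O.
Ti: 0.66475 × 1.50148 = 0.998 atoms per formula unit.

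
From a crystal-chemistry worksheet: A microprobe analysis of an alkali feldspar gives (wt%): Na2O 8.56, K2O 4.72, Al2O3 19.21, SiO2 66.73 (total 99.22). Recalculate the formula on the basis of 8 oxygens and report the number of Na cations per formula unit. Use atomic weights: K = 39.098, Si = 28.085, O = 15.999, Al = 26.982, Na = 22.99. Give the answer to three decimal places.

Na2O: 8.56/61.979 = 0.13811 mol → 0.27622 mol Na, 0.13811 mol O.
K2O: 4.72/94.195 = 0.05011 mol → 0.10022 mol K, 0.05011 mol O.
Al2O3: 19.21/101.961 = 0.18841 mol → 0.37682 mol Al, 0.56523 mol O.
SiO2: 66.73/60.083 = 1.11063 mol → 1.11063 mol Si, 2.22126 mol O.
Total oxygen = 2.97471 mol. Normalization factor = 8/2.97471 = 2.68934.
Na per 8 O = 0.27622 × 2.68934 = 0.743.

0.743 Na apfu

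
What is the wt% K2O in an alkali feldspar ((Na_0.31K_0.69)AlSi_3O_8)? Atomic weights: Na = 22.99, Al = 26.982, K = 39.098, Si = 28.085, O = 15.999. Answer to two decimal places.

Formula mass = 273.334 g/mol.
0.69 K → 0.3450 mol K2O per formula unit; M(K2O) = 94.195, so K2O mass = 32.497 g.
32.497/273.334 × 100 = 11.89 wt%.

11.89 wt%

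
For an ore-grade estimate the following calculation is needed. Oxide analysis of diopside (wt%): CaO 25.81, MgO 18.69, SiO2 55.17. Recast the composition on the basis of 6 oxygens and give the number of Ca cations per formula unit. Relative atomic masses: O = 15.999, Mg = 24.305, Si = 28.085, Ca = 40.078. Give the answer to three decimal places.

1.000 Ca apfu

CaO: 25.81/56.077 = 0.46026 mol → 0.46026 mol Ca, 0.46026 mol O.
MgO: 18.69/40.304 = 0.46373 mol → 0.46373 mol Mg, 0.46373 mol O.
SiO2: 55.17/60.083 = 0.91823 mol → 0.91823 mol Si, 1.83646 mol O.
Total oxygen = 2.76045 mol. Normalization factor = 6/2.76045 = 2.17356.
Ca per 6 O = 0.46026 × 2.17356 = 1.000.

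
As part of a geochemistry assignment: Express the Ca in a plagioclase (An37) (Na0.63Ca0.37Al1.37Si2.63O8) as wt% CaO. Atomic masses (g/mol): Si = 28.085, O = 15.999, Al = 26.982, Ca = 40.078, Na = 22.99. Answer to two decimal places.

M(Na0.63Ca0.37Al1.37Si2.63O8) = 268.133 g/mol; M(CaO) = 56.077 g/mol.
Moles CaO per formula unit = 0.37 Ca ÷ 1 = 0.3700.
CaO fraction = (0.3700 × 56.077) / 268.133 = 20.748/268.133 = 0.0774.

7.74 wt%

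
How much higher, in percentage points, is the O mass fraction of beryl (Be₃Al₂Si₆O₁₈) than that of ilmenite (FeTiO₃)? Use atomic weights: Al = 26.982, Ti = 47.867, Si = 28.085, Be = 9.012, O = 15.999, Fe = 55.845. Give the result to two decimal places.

O in Be₃Al₂Si₆O₁₈: molar mass 537.492 g/mol; 18×15.999 = 287.982 g → 53.58 wt%.
O in FeTiO₃: molar mass 151.709 g/mol; 3×15.999 = 47.997 g → 31.64 wt%.
Difference = 53.58 − 31.64 = 21.94 percentage points.

21.94 percentage points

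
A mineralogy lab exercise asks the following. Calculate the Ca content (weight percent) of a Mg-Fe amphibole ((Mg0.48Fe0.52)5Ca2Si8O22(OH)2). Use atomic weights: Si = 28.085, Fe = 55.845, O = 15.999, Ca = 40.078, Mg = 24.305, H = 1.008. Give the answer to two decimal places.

Formula mass = 2.40*24.305 + 2.60*55.845 + 2*40.078 + 8*28.085 + 24*15.999 + 2*1.008 = 894.357 g/mol, of which 80.156 g is Ca.
So Ca makes up 80.156/894.357 = 0.0896 of the mass, i.e. 8.96%.

8.96 weight percent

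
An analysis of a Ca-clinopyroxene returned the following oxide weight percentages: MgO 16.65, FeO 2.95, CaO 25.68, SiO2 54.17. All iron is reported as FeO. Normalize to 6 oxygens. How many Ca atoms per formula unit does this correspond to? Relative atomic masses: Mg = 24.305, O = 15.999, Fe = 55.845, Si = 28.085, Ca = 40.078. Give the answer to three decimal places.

1.012 Ca apfu

16.65 wt% MgO ÷ 40.304 g/mol = 0.41311 mol, giving 0.41311 Mg and 0.41311 O.
2.95 wt% FeO ÷ 71.844 g/mol = 0.04106 mol, giving 0.04106 Fe and 0.04106 O.
25.68 wt% CaO ÷ 56.077 g/mol = 0.45794 mol, giving 0.45794 Ca and 0.45794 O.
54.17 wt% SiO2 ÷ 60.083 g/mol = 0.90159 mol, giving 0.90159 Si and 1.80318 O.
Oxygen sums to 2.71529; scaling by 6/2.71529 = 2.20971 puts the formula on 6 O.
Ca: 0.45794 × 2.20971 = 1.012 atoms per formula unit.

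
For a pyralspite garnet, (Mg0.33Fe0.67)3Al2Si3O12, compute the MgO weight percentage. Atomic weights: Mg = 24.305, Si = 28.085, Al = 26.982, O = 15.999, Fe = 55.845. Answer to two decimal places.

8.55 wt%

Molar mass of (Mg0.33Fe0.67)3Al2Si3O12 = 0.99*24.305 + 2.01*55.845 + 2*26.982 + 3*28.085 + 12*15.999 = 466.517 g/mol.
Each formula unit contains 0.99 Mg, equivalent to 0.99/1 = 0.9900 mol MgO.
M(MgO) = 1×24.305 + 1×15.999 = 40.304 g/mol.
Mass of MgO per formula unit = 0.9900 × 40.304 = 39.901 g.
MgO wt% = 39.901 / 466.517 × 100 = 8.55%.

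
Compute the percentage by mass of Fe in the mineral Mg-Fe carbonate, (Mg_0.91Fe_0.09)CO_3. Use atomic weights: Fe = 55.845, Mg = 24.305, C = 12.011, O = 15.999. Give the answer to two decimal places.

5.77 wt%

Molar mass of (Mg_0.91Fe_0.09)CO_3: 0.91*24.305 + 0.09*55.845 + 1*12.011 + 3*15.999 = 87.152 g/mol.
Mass of Fe per formula unit: 0.09 × 55.845 = 5.026 g.
Weight fraction Fe = 5.026 / 87.152 = 0.0577.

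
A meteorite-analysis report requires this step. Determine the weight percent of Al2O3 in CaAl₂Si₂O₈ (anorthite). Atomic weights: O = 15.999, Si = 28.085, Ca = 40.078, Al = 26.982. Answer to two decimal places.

36.65 wt%

Formula mass = 278.204 g/mol.
2 Al → 1.0000 mol Al2O3 per formula unit; M(Al2O3) = 101.961, so Al2O3 mass = 101.961 g.
101.961/278.204 × 100 = 36.65 wt%.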